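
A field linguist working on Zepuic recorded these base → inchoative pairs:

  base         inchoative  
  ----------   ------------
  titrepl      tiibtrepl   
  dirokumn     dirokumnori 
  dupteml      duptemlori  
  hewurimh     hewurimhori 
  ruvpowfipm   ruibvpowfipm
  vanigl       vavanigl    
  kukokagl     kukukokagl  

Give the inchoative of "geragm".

gegeragm

"geragm" has second-to-last letter 'g'. The stems whose second-to-last letter is 'g' (vanigl → vavanigl, kukokagl → kukukokagl) repeat the first consonant+vowel as a prefix.
The other patterns: stems whose second-to-last letter is 'm' add -ori; stems whose second-to-last letter is 'p' insert -ib- after the first vowel.
So geragm → gegeragm.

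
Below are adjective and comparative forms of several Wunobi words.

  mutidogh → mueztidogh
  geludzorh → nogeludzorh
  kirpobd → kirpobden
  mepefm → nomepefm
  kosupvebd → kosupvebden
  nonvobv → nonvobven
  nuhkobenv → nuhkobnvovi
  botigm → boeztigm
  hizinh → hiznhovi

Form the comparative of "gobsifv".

nogobsifv

mutidogh and hizinh both end in -h yet inflect differently (mueztidogh, hiznhovi), so the final letter is not what conditions the rule; the second-to-last letter is.
"gobsifv" has second-to-last letter 'f'. The one such stem in the data (mepefm → nomepefm) adds the prefix no-, so the same rule applies.
So gobsifv → nogobsifv.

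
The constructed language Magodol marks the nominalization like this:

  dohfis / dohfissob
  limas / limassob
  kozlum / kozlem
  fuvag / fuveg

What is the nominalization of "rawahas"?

rawahassob

limas and fuvag both have last vowel 'a' yet inflect differently (limassob, fuveg), so the last vowel is not what conditions the rule; the final letter is.
"rawahas" ends in -s. The stems ending in -s (dohfis → dohfissob, limas → limassob) double the final consonant and add -ob.
The other pattern: stems ending in -g or -m change the last vowel to 'e'.
So rawahas → rawahassob.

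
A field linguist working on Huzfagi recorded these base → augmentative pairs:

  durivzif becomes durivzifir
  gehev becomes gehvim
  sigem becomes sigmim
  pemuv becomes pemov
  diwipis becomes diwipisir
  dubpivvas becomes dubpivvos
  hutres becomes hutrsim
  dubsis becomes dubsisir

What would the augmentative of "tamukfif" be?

tamukfifir

dubsis and hutres both end in -s yet inflect differently (dubsisir, hutrsim), so the final letter is not what conditions the rule; the last vowel is.
"tamukfif" has last vowel 'i'. The stems whose last vowel is 'i' (dubsis → dubsisir, diwipis → diwipisir, durivzif → durivzifir) add -ir.
So tamukfif → tamukfifir.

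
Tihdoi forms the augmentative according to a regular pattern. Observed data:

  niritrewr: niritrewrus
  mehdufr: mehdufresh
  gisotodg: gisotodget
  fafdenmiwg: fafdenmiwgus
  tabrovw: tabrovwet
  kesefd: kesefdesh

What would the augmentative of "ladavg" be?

niritrewr and mehdufr both end in -r yet inflect differently (niritrewrus, mehdufresh), so the final letter is not what conditions the rule; the second-to-last letter is.
"ladavg" has second-to-last letter 'v'. The one such stem in the data (tabrovw → tabrovwet) adds -et, so the same rule applies.
The other patterns: stems whose second-to-last letter is 'w' add -us; stems whose second-to-last letter is 'f' add -esh.
So ladavg → ladavget.

ladavget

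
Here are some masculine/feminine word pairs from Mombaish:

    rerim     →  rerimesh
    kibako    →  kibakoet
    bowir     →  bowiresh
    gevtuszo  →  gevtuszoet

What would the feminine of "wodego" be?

"wodego" ends in -o. The stems ending in -o (kibako → kibakoet, gevtuszo → gevtuszoet) add -et.
So wodego → wodegoet.

wodegoet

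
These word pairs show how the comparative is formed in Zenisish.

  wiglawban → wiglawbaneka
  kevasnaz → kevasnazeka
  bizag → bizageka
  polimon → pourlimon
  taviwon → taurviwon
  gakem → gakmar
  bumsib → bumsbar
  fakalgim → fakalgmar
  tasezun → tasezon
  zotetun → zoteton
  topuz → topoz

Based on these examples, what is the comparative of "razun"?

razon

wiglawban and polimon both end in -n yet inflect differently (wiglawbaneka, pourlimon), so the final letter is not what conditions the rule; the last vowel is.
"razun" has last vowel 'u'. The stems whose last vowel is 'u' (tasezun → tasezon, zotetun → zoteton, topuz → topoz) change the last vowel to 'o'.
The other patterns: stems whose last vowel is 'a' add -eka; stems whose last vowel is 'o' insert -ur- after the first vowel; stems whose last vowel is 'e' or 'i' delete the last vowel and add -ar.
So razun → razon.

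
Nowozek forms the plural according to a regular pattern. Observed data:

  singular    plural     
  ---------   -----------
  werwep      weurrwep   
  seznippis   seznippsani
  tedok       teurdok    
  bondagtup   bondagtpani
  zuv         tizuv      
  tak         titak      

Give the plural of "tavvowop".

tavvowpani

tak and tedok both end in -k yet inflect differently (titak, teurdok), so the final letter is not what conditions the rule; the number of vowels is.
"tavvowop" has 3 vowels. The stems with 3 vowels (seznippis → seznippsani, bondagtup → bondagtpani) delete the last vowel and add -ani.
The other patterns: stems with 1 vowel add the prefix ti-; stems with 2 vowels insert -ur- after the first vowel.
So tavvowop → tavvowpani.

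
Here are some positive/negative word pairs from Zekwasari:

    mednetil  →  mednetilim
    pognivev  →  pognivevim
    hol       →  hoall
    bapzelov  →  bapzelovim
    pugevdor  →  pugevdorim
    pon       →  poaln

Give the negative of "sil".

hol and mednetil both end in -l yet inflect differently (hoall, mednetilim), so the final letter is not what conditions the rule; the number of vowels is.
"sil" has 1 vowel. The stems with 1 vowel (pon → poaln, hol → hoall) insert -al- after the first vowel.
So sil → siall.

siall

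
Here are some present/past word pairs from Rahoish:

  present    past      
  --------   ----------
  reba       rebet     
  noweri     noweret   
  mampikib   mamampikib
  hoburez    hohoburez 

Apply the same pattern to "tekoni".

tekonet

noweri and mampikib both have last vowel 'i' yet inflect differently (noweret, mamampikib), so the last vowel is not what conditions the rule; whether the stem ends in a vowel or a consonant is.
"tekoni" ends in a vowel. The stems ending in a vowel (reba → rebet, noweri → noweret) drop the final letter and add -et.
The other pattern: stems ending in a consonant repeat the first consonant+vowel as a prefix.
So tekoni → tekonet.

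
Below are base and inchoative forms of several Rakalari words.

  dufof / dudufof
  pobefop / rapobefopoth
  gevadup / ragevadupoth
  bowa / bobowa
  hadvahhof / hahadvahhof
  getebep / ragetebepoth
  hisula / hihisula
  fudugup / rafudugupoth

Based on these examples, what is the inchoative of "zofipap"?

razofipapoth

"zofipap" ends in -p. The stems ending in -p (gevadup → ragevadupoth, pobefop → rapobefopoth, fudugup → rafudugupoth) add ra- … -oth around the stem.
The other pattern: stems ending in -a or -f repeat the first consonant+vowel as a prefix.
So zofipap → razofipapoth.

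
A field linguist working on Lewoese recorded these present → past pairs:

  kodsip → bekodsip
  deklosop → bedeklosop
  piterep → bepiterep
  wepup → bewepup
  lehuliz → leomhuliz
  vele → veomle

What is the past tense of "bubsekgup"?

kodsip and lehuliz both have last vowel 'i' yet inflect differently (bekodsip, leomhuliz), so the last vowel is not what conditions the rule; the final letter is.
"bubsekgup" ends in -p. The stems ending in -p (kodsip → bekodsip, deklosop → bedeklosop, piterep → bepiterep) add the prefix be-.
So bubsekgup → bebubsekgup.

bebubsekgup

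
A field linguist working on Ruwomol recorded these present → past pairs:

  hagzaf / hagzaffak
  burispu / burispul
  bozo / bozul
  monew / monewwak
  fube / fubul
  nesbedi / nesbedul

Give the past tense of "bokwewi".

bokwewul

"bokwewi" ends in a vowel. The stems ending in a vowel (burispu → burispul, bozo → bozul, fube → fubul) drop the final letter and add -ul.
The other pattern: stems ending in a consonant double the final consonant and add -ak.
So bokwewi → bokwewul.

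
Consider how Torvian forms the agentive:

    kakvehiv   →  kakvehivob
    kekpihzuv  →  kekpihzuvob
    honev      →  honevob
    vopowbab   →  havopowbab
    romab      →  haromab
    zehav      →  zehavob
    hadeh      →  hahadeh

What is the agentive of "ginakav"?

honev and hadeh both have last vowel 'e' yet inflect differently (honevob, hahadeh), so the last vowel is not what conditions the rule; the final letter is.
"ginakav" ends in -v. The stems ending in -v (zehav → zehavob, kekpihzuv → kekpihzuvob, honev → honevob) add -ob.
The other pattern: stems ending in -b or -h add the prefix ha-.
So ginakav → ginakavob.

ginakavob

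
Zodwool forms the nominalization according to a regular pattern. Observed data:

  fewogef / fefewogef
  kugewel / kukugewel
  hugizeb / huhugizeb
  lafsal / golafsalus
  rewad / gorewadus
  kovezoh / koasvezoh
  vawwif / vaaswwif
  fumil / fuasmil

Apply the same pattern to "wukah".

gowukahus

kugewel and lafsal both end in -l yet inflect differently (kukugewel, golafsalus), so the final letter is not what conditions the rule; the last vowel is.
"wukah" has last vowel 'a'. The stems whose last vowel is 'a' (lafsal → golafsalus, rewad → gorewadus) add go- … -us around the stem.
So wukah → gowukahus.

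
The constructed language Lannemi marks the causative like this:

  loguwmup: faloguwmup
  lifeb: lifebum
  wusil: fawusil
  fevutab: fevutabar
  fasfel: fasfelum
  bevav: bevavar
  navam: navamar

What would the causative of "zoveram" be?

lifeb and fevutab both end in -b yet inflect differently (lifebum, fevutabar), so the final letter is not what conditions the rule; the last vowel is.
"zoveram" has last vowel 'a'. The stems whose last vowel is 'a' (fevutab → fevutabar, navam → navamar, bevav → bevavar) add -ar.
So zoveram → zoveramar.

zoveramar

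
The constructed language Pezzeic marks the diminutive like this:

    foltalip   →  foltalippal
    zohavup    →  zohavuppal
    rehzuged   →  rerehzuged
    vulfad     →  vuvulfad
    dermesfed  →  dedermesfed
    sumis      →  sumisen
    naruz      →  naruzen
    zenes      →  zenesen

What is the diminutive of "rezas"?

rezasen

"rezas" ends in -s. The stems ending in -s (sumis → sumisen, zenes → zenesen) add -en.
So rezas → rezasen.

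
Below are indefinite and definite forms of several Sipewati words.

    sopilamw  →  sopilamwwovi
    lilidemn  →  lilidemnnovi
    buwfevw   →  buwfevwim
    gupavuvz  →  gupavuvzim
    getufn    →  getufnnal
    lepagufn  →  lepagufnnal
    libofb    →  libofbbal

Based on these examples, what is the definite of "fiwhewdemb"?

fiwhewdembbovi

sopilamw and buwfevw both end in -w yet inflect differently (sopilamwwovi, buwfevwim), so the final letter is not what conditions the rule; the second-to-last letter is.
"fiwhewdemb" has second-to-last letter 'm'. The stems whose second-to-last letter is 'm' (sopilamw → sopilamwwovi, lilidemn → lilidemnnovi) double the final consonant and add -ovi.
The other patterns: stems whose second-to-last letter is 'v' add -im; stems whose second-to-last letter is 'f' double the final consonant and add -al.
So fiwhewdemb → fiwhewdembbovi.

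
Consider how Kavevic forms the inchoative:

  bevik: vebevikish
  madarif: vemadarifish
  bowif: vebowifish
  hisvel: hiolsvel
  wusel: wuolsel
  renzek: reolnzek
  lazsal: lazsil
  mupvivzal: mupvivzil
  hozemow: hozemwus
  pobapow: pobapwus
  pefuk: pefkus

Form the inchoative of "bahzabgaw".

bevik and renzek both end in -k yet inflect differently (vebevikish, reolnzek), so the final letter is not what conditions the rule; the last vowel is.
"bahzabgaw" has last vowel 'a'. The stems whose last vowel is 'a' (lazsal → lazsil, mupvivzal → mupvivzil) change the last vowel to 'i'.
The other patterns: stems whose last vowel is 'i' add ve- … -ish around the stem; stems whose last vowel is 'e' insert -ol- after the first vowel; stems whose last vowel is 'o' or 'u' delete the last vowel and add -us.
So bahzabgaw → bahzabgiw.

bahzabgiw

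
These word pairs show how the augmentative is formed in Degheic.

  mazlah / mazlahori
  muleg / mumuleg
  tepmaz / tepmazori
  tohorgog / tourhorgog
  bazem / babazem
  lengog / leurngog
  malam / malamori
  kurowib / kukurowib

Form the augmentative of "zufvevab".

zufvevabori

malam and bazem both end in -m yet inflect differently (malamori, babazem), so the final letter is not what conditions the rule; the last vowel is.
"zufvevab" has last vowel 'a'. The stems whose last vowel is 'a' (malam → malamori, mazlah → mazlahori, tepmaz → tepmazori) add -ori.
So zufvevab → zufvevabori.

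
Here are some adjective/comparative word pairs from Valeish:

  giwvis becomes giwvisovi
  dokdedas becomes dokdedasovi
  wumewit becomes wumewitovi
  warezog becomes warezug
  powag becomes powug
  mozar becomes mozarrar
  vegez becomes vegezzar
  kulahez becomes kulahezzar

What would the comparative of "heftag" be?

"heftag" ends in -g. The stems ending in -g (warezog → warezug, powag → powug) change the last vowel to 'u'.
The other patterns: stems ending in -s or -t add -ovi; stems ending in -r or -z double the final consonant and add -ar.
So heftag → heftug.

heftug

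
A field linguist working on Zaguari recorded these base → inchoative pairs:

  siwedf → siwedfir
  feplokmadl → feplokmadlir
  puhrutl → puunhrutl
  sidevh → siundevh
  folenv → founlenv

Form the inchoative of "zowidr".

feplokmadl and puhrutl both end in -l yet inflect differently (feplokmadlir, puunhrutl), so the final letter is not what conditions the rule; the second-to-last letter is.
"zowidr" has second-to-last letter 'd'. The stems whose second-to-last letter is 'd' (siwedf → siwedfir, feplokmadl → feplokmadlir) add -ir.
So zowidr → zowidrir.

zowidrir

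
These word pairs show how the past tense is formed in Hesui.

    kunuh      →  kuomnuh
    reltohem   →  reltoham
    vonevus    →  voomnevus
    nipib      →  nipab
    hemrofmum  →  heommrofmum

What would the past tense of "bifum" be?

biomfum

"bifum" has last vowel 'u'. The stems whose last vowel is 'u' (hemrofmum → heommrofmum, kunuh → kuomnuh, vonevus → voomnevus) insert -om- after the first vowel.
The other pattern: stems whose last vowel is 'e' or 'i' change the last vowel to 'a'.
So bifum → biomfum.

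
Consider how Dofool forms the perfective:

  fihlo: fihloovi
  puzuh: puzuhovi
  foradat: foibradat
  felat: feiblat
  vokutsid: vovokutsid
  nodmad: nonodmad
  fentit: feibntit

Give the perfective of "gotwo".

"gotwo" ends in -o. The one such stem in the data (fihlo → fihloovi) adds -ovi, so the same rule applies.
The other patterns: stems ending in -d repeat the first consonant+vowel as a prefix; stems ending in -t insert -ib- after the first vowel.
So gotwo → gotwoovi.

gotwoovi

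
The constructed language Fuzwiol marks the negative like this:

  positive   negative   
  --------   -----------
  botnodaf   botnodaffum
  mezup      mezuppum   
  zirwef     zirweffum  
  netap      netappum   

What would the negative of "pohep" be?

Every pair shown (botnodaf → botnodaffum, mezup → mezuppum, zirwef → zirweffum, …) follows the same rule: double the final consonant and add -um.
So pohep → poheppum.

poheppum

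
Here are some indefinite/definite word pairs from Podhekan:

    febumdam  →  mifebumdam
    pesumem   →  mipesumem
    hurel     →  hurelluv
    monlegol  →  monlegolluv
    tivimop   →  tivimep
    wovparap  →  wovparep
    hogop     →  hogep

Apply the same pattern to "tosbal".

tosballuv

pesumem and hurel both have last vowel 'e' yet inflect differently (mipesumem, hurelluv), so the last vowel is not what conditions the rule; the final letter is.
"tosbal" ends in -l. The stems ending in -l (hurel → hurelluv, monlegol → monlegolluv) double the final consonant and add -uv.
So tosbal → tosballuv.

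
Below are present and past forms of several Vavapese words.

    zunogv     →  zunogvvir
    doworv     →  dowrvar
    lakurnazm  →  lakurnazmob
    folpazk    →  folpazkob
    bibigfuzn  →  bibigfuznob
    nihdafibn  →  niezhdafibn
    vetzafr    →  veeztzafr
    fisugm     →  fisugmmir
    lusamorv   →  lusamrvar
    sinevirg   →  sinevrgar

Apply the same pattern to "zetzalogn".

lakurnazm and fisugm both end in -m yet inflect differently (lakurnazmob, fisugmmir), so the final letter is not what conditions the rule; the second-to-last letter is.
"zetzalogn" has second-to-last letter 'g'. The stems whose second-to-last letter is 'g' (fisugm → fisugmmir, zunogv → zunogvvir) double the final consonant and add -ir.
The other patterns: stems whose second-to-last letter is 'z' add -ob; stems whose second-to-last letter is 'r' delete the last vowel and add -ar; stems whose second-to-last letter is 'b' or 'f' insert -ez- after the first vowel.
So zetzalogn → zetzalognnir.

zetzalognnir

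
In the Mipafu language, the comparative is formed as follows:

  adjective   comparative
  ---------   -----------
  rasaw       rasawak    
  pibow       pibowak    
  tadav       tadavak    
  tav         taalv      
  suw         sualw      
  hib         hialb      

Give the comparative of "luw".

tadav and tav both end in -v yet inflect differently (tadavak, taalv), so the final letter is not what conditions the rule; the number of vowels is.
"luw" has 1 vowel. The stems with 1 vowel (tav → taalv, suw → sualw, hib → hialb) insert -al- after the first vowel.
So luw → lualw.

lualw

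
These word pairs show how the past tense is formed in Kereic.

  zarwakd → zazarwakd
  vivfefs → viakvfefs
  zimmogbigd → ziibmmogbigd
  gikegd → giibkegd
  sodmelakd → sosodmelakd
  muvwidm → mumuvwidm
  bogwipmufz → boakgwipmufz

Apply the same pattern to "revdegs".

"revdegs" has second-to-last letter 'g'. The stems whose second-to-last letter is 'g' (gikegd → giibkegd, zimmogbigd → ziibmmogbigd) insert -ib- after the first vowel.
The other patterns: stems whose second-to-last letter is 'f' insert -ak- after the first vowel; stems whose second-to-last letter is 'd' or 'k' repeat the first consonant+vowel as a prefix.
So revdegs → reibvdegs.

reibvdegs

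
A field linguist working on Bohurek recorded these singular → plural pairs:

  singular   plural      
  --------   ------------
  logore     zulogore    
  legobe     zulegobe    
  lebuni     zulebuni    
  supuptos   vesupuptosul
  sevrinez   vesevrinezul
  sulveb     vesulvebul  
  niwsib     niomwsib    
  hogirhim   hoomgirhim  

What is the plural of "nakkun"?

naomkkun

sulveb and niwsib both end in -b yet inflect differently (vesulvebul, niomwsib), so the final letter is not what conditions the rule; the first letter is.
"nakkun" begins with n-. The one such stem in the data (niwsib → niomwsib) inserts -om- after the first vowel (as does hogirhim), so the same rule applies.
The other patterns: stems beginning with l- add the prefix zu-; stems beginning with s- add ve- … -ul around the stem.
So nakkun → naomkkun.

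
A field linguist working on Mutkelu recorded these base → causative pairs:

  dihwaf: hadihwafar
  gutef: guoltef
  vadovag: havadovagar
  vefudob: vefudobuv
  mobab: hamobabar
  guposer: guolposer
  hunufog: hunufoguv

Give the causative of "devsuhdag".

hadevsuhdagar

vefudob and mobab both end in -b yet inflect differently (vefudobuv, hamobabar), so the final letter is not what conditions the rule; the last vowel is.
"devsuhdag" has last vowel 'a'. The stems whose last vowel is 'a' (dihwaf → hadihwafar, mobab → hamobabar, vadovag → havadovagar) add ha- … -ar around the stem.
So devsuhdag → hadevsuhdagar.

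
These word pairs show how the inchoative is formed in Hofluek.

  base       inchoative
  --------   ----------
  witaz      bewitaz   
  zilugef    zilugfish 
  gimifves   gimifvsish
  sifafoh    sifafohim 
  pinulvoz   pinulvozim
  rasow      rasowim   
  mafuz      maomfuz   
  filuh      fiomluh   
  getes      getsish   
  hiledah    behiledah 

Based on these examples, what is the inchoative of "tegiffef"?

"tegiffef" has last vowel 'e'. The stems whose last vowel is 'e' (zilugef → zilugfish, gimifves → gimifvsish, getes → getsish) delete the last vowel and add -ish.
So tegiffef → tegifffish.

tegifffish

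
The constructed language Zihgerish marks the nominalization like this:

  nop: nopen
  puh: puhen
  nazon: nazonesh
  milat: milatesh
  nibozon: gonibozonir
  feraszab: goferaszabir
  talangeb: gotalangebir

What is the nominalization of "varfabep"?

nazon and nibozon both end in -n yet inflect differently (nazonesh, gonibozonir), so the final letter is not what conditions the rule; the number of vowels is.
"varfabep" has 3 vowels. The stems with 3 vowels (nibozon → gonibozonir, feraszab → goferaszabir, talangeb → gotalangebir) add go- … -ir around the stem.
So varfabep → govarfabepir.

govarfabepir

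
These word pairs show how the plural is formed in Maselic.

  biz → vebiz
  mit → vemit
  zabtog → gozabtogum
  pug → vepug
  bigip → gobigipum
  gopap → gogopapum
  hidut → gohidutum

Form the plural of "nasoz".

gonasozum

"nasoz" has 2 vowels. The stems with 2 vowels (hidut → gohidutum, gopap → gogopapum, bigip → gobigipum) add go- … -um around the stem.
The other pattern: stems with 1 vowel add the prefix ve-.
So nasoz → gonasozum.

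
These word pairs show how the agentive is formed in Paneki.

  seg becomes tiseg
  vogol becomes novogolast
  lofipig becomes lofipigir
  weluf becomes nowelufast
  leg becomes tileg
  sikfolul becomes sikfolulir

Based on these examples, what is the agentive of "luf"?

seg and lofipig both end in -g yet inflect differently (tiseg, lofipigir), so the final letter is not what conditions the rule; the number of vowels is.
"luf" has 1 vowel. The stems with 1 vowel (seg → tiseg, leg → tileg) add the prefix ti-.
So luf → tiluf.

tiluf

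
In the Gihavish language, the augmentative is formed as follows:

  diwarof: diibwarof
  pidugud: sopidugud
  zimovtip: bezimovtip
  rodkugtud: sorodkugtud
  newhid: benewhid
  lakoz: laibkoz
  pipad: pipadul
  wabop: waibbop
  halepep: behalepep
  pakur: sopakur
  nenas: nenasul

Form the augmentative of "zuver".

bezuver

rodkugtud and pipad both end in -d yet inflect differently (sorodkugtud, pipadul), so the final letter is not what conditions the rule; the last vowel is.
"zuver" has last vowel 'e'. The one such stem in the data (halepep → behalepep) adds the prefix be-, so the same rule applies.
So zuver → bezuver.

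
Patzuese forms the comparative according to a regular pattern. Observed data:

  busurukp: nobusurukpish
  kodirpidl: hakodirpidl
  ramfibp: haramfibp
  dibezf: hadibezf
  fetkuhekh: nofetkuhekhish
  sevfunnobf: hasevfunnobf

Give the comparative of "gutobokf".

busurukp and ramfibp both end in -p yet inflect differently (nobusurukpish, haramfibp), so the final letter is not what conditions the rule; the second-to-last letter is.
"gutobokf" has second-to-last letter 'k'. The stems whose second-to-last letter is 'k' (fetkuhekh → nofetkuhekhish, busurukp → nobusurukpish) add no- … -ish around the stem.
The other pattern: stems whose second-to-last letter is 'b', 'd' or 'z' add the prefix ha-.
So gutobokf → nogutobokfish.

nogutobokfish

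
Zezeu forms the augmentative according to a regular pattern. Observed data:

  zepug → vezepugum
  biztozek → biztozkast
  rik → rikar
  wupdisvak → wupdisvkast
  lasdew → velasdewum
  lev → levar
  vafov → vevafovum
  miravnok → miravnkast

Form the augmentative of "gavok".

vegavokum

lev and vafov both end in -v yet inflect differently (levar, vevafovum), so the final letter is not what conditions the rule; the number of vowels is.
"gavok" has 2 vowels. The stems with 2 vowels (zepug → vezepugum, vafov → vevafovum, lasdew → velasdewum) add ve- … -um around the stem.
The other patterns: stems with 1 vowel add -ar; stems with 3 vowels delete the last vowel and add -ast.
So gavok → vegavokum.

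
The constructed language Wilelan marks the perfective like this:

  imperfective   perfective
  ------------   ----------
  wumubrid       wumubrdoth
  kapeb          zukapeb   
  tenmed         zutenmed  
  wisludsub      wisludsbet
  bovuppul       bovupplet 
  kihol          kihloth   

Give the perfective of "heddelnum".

kapeb and wisludsub both end in -b yet inflect differently (zukapeb, wisludsbet), so the final letter is not what conditions the rule; the last vowel is.
"heddelnum" has last vowel 'u'. The stems whose last vowel is 'u' (wisludsub → wisludsbet, bovuppul → bovupplet) delete the last vowel and add -et.
The other patterns: stems whose last vowel is 'e' add the prefix zu-; stems whose last vowel is 'i' or 'o' delete the last vowel and add -oth.
So heddelnum → heddelnmet.

heddelnmet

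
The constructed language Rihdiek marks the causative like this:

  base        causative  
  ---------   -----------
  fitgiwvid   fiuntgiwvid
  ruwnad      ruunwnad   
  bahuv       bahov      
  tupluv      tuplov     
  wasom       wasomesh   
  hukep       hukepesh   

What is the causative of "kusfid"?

ruwnad and bahuv both have 2 vowels yet inflect differently (ruunwnad, bahov), so the number of vowels is not what conditions the rule; the final letter is.
"kusfid" ends in -d. The stems ending in -d (fitgiwvid → fiuntgiwvid, ruwnad → ruunwnad) insert -un- after the first vowel.
So kusfid → kuunsfid.

kuunsfid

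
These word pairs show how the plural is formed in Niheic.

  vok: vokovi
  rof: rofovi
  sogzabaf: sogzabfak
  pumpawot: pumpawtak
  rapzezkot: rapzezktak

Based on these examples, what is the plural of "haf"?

hafovi

rof and sogzabaf both end in -f yet inflect differently (rofovi, sogzabfak), so the final letter is not what conditions the rule; the number of vowels is.
"haf" has 1 vowel. The stems with 1 vowel (vok → vokovi, rof → rofovi) add -ovi.
The other pattern: stems with 3 vowels delete the last vowel and add -ak.
So haf → hafovi.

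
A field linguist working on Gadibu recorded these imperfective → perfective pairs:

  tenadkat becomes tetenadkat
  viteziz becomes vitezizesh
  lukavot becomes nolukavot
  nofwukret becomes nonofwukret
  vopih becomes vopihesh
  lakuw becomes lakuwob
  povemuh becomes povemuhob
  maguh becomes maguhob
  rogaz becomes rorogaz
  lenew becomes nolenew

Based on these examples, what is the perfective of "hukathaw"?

huhukathaw

"hukathaw" has last vowel 'a'. The stems whose last vowel is 'a' (tenadkat → tetenadkat, rogaz → rorogaz) repeat the first consonant+vowel as a prefix.
The other patterns: stems whose last vowel is 'i' add -esh; stems whose last vowel is 'e' or 'o' add the prefix no-; stems whose last vowel is 'u' add -ob.
So hukathaw → huhukathaw.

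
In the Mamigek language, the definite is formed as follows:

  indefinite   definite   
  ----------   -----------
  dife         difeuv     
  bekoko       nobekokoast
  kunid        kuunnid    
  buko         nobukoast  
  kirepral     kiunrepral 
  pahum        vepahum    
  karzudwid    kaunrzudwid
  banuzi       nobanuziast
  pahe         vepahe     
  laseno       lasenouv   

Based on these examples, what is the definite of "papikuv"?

vepapikuv

"papikuv" begins with p-. The stems beginning with p- (pahe → vepahe, pahum → vepahum) add the prefix ve-.
So papikuv → vepapikuv.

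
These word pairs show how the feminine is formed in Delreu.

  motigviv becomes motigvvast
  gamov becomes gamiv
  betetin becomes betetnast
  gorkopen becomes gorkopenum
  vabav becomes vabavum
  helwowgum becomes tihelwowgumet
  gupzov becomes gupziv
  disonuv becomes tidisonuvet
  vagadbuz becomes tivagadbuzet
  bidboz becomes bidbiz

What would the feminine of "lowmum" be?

tilowmumet

"lowmum" has last vowel 'u'. The stems whose last vowel is 'u' (helwowgum → tihelwowgumet, vagadbuz → tivagadbuzet, disonuv → tidisonuvet) add ti- … -et around the stem.
So lowmum → tilowmumet.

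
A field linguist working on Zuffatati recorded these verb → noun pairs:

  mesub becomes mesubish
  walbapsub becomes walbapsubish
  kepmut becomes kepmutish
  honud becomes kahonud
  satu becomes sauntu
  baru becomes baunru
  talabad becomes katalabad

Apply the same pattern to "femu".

feunmu

honud and mesub both have last vowel 'u' yet inflect differently (kahonud, mesubish), so the last vowel is not what conditions the rule; the final letter is.
"femu" ends in -u. The stems ending in -u (baru → baunru, satu → sauntu) insert -un- after the first vowel.
So femu → feunmu.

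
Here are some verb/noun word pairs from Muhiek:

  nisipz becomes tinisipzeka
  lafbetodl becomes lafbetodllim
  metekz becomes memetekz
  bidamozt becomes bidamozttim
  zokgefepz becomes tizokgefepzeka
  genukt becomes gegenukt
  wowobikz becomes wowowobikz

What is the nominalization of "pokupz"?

"pokupz" has second-to-last letter 'p'. The stems whose second-to-last letter is 'p' (zokgefepz → tizokgefepzeka, nisipz → tinisipzeka) add ti- … -eka around the stem.
The other patterns: stems whose second-to-last letter is 'k' repeat the first consonant+vowel as a prefix; stems whose second-to-last letter is 'd' or 'z' double the final consonant and add -im.
So pokupz → tipokupzeka.

tipokupzeka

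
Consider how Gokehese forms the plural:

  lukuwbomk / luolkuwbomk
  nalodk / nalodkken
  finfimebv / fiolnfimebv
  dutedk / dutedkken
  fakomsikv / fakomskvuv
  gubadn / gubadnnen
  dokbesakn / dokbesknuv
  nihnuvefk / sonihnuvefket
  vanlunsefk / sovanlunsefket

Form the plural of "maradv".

maradvven

lukuwbomk and dutedk both end in -k yet inflect differently (luolkuwbomk, dutedkken), so the final letter is not what conditions the rule; the second-to-last letter is.
"maradv" has second-to-last letter 'd'. The stems whose second-to-last letter is 'd' (gubadn → gubadnnen, dutedk → dutedkken, nalodk → nalodkken) double the final consonant and add -en.
The other patterns: stems whose second-to-last letter is 'b' or 'm' insert -ol- after the first vowel; stems whose second-to-last letter is 'k' delete the last vowel and add -uv; stems whose second-to-last letter is 'f' add so- … -et around the stem.
So maradv → maradvven.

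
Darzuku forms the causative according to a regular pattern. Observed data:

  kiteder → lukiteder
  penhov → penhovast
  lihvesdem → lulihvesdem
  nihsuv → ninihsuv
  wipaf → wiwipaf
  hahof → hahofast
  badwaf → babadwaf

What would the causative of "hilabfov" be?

hilabfovast

"hilabfov" has last vowel 'o'. The stems whose last vowel is 'o' (hahof → hahofast, penhov → penhovast) add -ast.
So hilabfov → hilabfovast.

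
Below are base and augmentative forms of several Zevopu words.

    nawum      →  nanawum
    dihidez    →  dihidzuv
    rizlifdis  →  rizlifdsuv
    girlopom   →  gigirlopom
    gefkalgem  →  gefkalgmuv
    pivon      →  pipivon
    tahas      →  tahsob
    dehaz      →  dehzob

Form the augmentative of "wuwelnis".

"wuwelnis" has last vowel 'i'. The one such stem in the data (rizlifdis → rizlifdsuv) deletes the last vowel and adds -uv (as do gefkalgem, dihidez), so the same rule applies.
The other patterns: stems whose last vowel is 'o' or 'u' repeat the first consonant+vowel as a prefix; stems whose last vowel is 'a' delete the last vowel and add -ob.
So wuwelnis → wuwelnsuv.

wuwelnsuv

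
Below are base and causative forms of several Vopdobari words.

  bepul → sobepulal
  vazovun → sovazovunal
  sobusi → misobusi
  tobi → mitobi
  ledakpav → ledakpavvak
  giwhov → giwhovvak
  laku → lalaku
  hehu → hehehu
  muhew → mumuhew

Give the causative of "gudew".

bepul and laku both have last vowel 'u' yet inflect differently (sobepulal, lalaku), so the last vowel is not what conditions the rule; the final letter is.
"gudew" ends in -w. The one such stem in the data (muhew → mumuhew) repeats the first consonant+vowel as a prefix (as do laku, hehu), so the same rule applies.
So gudew → gugudew.

gugudew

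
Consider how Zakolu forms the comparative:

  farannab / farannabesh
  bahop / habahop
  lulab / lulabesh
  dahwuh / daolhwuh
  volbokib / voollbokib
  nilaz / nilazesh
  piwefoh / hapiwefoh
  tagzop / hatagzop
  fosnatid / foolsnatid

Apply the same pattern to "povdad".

farannab and volbokib both end in -b yet inflect differently (farannabesh, voollbokib), so the final letter is not what conditions the rule; the last vowel is.
"povdad" has last vowel 'a'. The stems whose last vowel is 'a' (farannab → farannabesh, lulab → lulabesh, nilaz → nilazesh) add -esh.
The other patterns: stems whose last vowel is 'o' add the prefix ha-; stems whose last vowel is 'i' or 'u' insert -ol- after the first vowel.
So povdad → povdadesh.

povdadesh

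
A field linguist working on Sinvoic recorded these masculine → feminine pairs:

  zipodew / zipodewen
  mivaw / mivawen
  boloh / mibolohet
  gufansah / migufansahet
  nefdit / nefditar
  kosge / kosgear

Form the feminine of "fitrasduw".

fitrasduwen

mivaw and gufansah both have last vowel 'a' yet inflect differently (mivawen, migufansahet), so the last vowel is not what conditions the rule; the final letter is.
"fitrasduw" ends in -w. The stems ending in -w (zipodew → zipodewen, mivaw → mivawen) add -en.
The other patterns: stems ending in -h add mi- … -et around the stem; stems ending in -e or -t add -ar.
So fitrasduw → fitrasduwen.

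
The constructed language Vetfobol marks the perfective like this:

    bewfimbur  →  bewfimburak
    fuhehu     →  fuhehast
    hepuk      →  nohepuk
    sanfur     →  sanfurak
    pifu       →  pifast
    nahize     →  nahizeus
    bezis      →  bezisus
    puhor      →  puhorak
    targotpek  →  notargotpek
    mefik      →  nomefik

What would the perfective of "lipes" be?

lipesus

sanfur and fuhehu both have last vowel 'u' yet inflect differently (sanfurak, fuhehast), so the last vowel is not what conditions the rule; the final letter is.
"lipes" ends in -s. The one such stem in the data (bezis → bezisus) adds -us, so the same rule applies.
So lipes → lipesus.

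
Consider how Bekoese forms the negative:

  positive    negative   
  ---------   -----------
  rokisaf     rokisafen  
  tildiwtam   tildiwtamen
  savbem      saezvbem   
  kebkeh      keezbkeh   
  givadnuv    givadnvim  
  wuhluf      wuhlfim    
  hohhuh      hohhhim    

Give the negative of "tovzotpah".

tovzotpahen

"tovzotpah" has last vowel 'a'. The stems whose last vowel is 'a' (rokisaf → rokisafen, tildiwtam → tildiwtamen) add -en.
The other patterns: stems whose last vowel is 'e' insert -ez- after the first vowel; stems whose last vowel is 'u' delete the last vowel and add -im.
So tovzotpah → tovzotpahen.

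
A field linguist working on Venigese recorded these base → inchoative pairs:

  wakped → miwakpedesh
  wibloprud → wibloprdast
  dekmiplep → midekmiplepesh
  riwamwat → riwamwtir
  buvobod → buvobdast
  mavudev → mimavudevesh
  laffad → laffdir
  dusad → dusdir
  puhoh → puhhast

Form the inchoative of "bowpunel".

mibowpunelesh

wibloprud and wakped both end in -d yet inflect differently (wibloprdast, miwakpedesh), so the final letter is not what conditions the rule; the last vowel is.
"bowpunel" has last vowel 'e'. The stems whose last vowel is 'e' (dekmiplep → midekmiplepesh, mavudev → mimavudevesh, wakped → miwakpedesh) add mi- … -esh around the stem.
The other patterns: stems whose last vowel is 'o' or 'u' delete the last vowel and add -ast; stems whose last vowel is 'a' delete the last vowel and add -ir.
So bowpunel → mibowpunelesh.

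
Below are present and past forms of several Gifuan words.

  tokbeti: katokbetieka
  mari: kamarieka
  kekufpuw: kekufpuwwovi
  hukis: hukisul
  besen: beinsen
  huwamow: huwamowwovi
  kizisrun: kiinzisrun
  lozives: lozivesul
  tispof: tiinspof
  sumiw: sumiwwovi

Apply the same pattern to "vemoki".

kavemokieka

hukis and sumiw both have last vowel 'i' yet inflect differently (hukisul, sumiwwovi), so the last vowel is not what conditions the rule; the final letter is.
"vemoki" ends in -i. The stems ending in -i (tokbeti → katokbetieka, mari → kamarieka) add ka- … -eka around the stem.
The other patterns: stems ending in -s add -ul; stems ending in -w double the final consonant and add -ovi; stems ending in -f or -n insert -in- after the first vowel.
So vemoki → kavemokieka.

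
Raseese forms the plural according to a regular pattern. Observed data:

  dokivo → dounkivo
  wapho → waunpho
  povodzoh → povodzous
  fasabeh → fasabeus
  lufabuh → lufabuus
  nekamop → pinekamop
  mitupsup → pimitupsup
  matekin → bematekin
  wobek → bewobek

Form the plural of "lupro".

luunpro

dokivo and povodzoh both have last vowel 'o' yet inflect differently (dounkivo, povodzous), so the last vowel is not what conditions the rule; the final letter is.
"lupro" ends in -o. The stems ending in -o (dokivo → dounkivo, wapho → waunpho) insert -un- after the first vowel.
The other patterns: stems ending in -h drop the final letter and add -us; stems ending in -p add the prefix pi-; stems ending in -k or -n add the prefix be-.
So lupro → luunpro.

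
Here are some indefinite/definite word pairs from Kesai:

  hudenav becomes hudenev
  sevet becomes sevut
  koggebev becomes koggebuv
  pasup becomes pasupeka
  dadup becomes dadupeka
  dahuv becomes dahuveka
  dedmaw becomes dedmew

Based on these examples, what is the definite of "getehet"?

"getehet" has last vowel 'e'. The stems whose last vowel is 'e' (sevet → sevut, koggebev → koggebuv) change the last vowel to 'u'.
So getehet → getehut.

getehut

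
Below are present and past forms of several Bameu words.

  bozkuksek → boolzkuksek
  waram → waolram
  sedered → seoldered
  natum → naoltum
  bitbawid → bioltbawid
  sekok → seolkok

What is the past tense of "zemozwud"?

zeolmozwud

Every pair shown (bozkuksek → boolzkuksek, waram → waolram, sedered → seoldered, …) follows the same rule: insert -ol- after the first vowel.
So zemozwud → zeolmozwud.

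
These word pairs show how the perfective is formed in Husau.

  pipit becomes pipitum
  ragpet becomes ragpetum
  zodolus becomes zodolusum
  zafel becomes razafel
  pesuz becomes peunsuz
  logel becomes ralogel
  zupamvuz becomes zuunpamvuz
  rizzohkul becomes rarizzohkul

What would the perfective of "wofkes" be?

wofkesum

pesuz and rizzohkul both have last vowel 'u' yet inflect differently (peunsuz, rarizzohkul), so the last vowel is not what conditions the rule; the final letter is.
"wofkes" ends in -s. The one such stem in the data (zodolus → zodolusum) adds -um, so the same rule applies.
The other patterns: stems ending in -z insert -un- after the first vowel; stems ending in -l add the prefix ra-.
So wofkes → wofkesum.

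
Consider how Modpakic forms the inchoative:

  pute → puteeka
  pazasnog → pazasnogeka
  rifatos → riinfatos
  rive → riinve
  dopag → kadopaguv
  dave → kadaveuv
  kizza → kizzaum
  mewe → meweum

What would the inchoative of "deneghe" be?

kadenegheuv

pute and rive both end in -e yet inflect differently (puteeka, riinve), so the final letter is not what conditions the rule; the first letter is.
"deneghe" begins with d-. The stems beginning with d- (dopag → kadopaguv, dave → kadaveuv) add ka- … -uv around the stem.
The other patterns: stems beginning with p- add -eka; stems beginning with r- insert -in- after the first vowel; stems beginning with k- or m- add -um.
So deneghe → kadenegheuv.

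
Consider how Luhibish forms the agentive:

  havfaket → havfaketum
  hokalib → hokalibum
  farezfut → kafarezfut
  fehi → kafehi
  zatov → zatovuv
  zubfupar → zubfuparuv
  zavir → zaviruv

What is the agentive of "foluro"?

"foluro" begins with f-. The stems beginning with f- (farezfut → kafarezfut, fehi → kafehi) add the prefix ka-.
So foluro → kafoluro.

kafoluro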